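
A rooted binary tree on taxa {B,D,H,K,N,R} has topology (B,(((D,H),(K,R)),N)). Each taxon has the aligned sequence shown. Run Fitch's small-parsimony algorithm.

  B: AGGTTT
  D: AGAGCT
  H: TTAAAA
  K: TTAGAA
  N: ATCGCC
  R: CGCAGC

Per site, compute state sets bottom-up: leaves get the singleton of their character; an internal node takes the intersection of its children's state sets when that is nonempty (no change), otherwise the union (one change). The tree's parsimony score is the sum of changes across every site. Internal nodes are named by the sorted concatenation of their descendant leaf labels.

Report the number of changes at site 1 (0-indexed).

3

[col 0] DH: children D:{A}, H:{T} ∪→ {A,T}; cost 1
[col 0] KR: children K:{T}, R:{C} ∪→ {C,T}; cost 1
[col 0] DHKR: children DH:{A,T}, KR:{C,T} ∩→ {T}; cost 0
[col 0] DHKNR: children DHKR:{T}, N:{A} ∪→ {A,T}; cost 1
[col 0] BDHKNR: children B:{A}, DHKNR:{A,T} ∩→ {A}; cost 0
[col 1] DH: children D:{G}, H:{T} ∪→ {G,T}; cost 1
[col 1] KR: children K:{T}, R:{G} ∪→ {G,T}; cost 1
[col 1] DHKR: children DH:{G,T}, KR:{G,T} ∩→ {G,T}; cost 0
[col 1] DHKNR: children DHKR:{G,T}, N:{T} ∩→ {T}; cost 0
[col 1] BDHKNR: children B:{G}, DHKNR:{T} ∪→ {G,T}; cost 1
[col 2] DH: children D:{A}, H:{A} ∩→ {A}; cost 0
[col 2] KR: children K:{A}, R:{C} ∪→ {A,C}; cost 1
[col 2] DHKR: children DH:{A}, KR:{A,C} ∩→ {A}; cost 0
[col 2] DHKNR: children DHKR:{A}, N:{C} ∪→ {A,C}; cost 1
[col 2] BDHKNR: children B:{G}, DHKNR:{A,C} ∪→ {A,C,G}; cost 1
[col 3] DH: children D:{G}, H:{A} ∪→ {A,G}; cost 1
[col 3] KR: children K:{G}, R:{A} ∪→ {A,G}; cost 1
[col 3] DHKR: children DH:{A,G}, KR:{A,G} ∩→ {A,G}; cost 0
[col 3] DHKNR: children DHKR:{A,G}, N:{G} ∩→ {G}; cost 0
[col 3] BDHKNR: children B:{T}, DHKNR:{G} ∪→ {G,T}; cost 1
[col 4] DH: children D:{C}, H:{A} ∪→ {A,C}; cost 1
[col 4] KR: children K:{A}, R:{G} ∪→ {A,G}; cost 1
[col 4] DHKR: children DH:{A,C}, KR:{A,G} ∩→ {A}; cost 0
[col 4] DHKNR: children DHKR:{A}, N:{C} ∪→ {A,C}; cost 1
[col 4] BDHKNR: children B:{T}, DHKNR:{A,C} ∪→ {A,C,T}; cost 1
[col 5] DH: children D:{T}, H:{A} ∪→ {A,T}; cost 1
[col 5] KR: children K:{A}, R:{C} ∪→ {A,C}; cost 1
[col 5] DHKR: children DH:{A,T}, KR:{A,C} ∩→ {A}; cost 0
[col 5] DHKNR: children DHKR:{A}, N:{C} ∪→ {A,C}; cost 1
[col 5] BDHKNR: children B:{T}, DHKNR:{A,C} ∪→ {A,C,T}; cost 1
per-site changes: [3, 3, 3, 3, 4, 4]; total = 20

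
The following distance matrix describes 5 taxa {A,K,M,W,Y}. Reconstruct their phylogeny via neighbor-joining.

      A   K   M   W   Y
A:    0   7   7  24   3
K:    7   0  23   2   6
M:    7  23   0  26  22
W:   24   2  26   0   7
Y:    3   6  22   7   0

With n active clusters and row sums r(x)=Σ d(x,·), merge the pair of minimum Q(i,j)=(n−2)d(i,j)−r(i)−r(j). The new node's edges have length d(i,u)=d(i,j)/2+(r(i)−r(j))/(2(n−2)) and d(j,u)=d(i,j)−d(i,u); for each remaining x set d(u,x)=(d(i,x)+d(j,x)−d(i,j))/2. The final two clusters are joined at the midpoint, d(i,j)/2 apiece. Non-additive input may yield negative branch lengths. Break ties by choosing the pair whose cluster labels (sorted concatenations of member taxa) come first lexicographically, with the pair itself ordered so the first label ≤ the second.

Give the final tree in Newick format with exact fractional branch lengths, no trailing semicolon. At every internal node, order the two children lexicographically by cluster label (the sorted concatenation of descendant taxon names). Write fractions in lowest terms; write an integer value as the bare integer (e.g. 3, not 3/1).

step 1: merge (A,M) at d=7, Q=-98; branch lengths A→-8/3, M→29/3; new cluster AM
  updated: d(AM,K)=23/2, d(AM,W)=43/2, d(AM,Y)=9
step 2: merge (AM,Y) at d=9, Q=-46; branch lengths AM→19/2, Y→-1/2; new cluster AMY
  updated: d(AMY,K)=17/4, d(AMY,W)=39/4
step 3: merge (AMY,K) at d=17/4, Q=-16; branch lengths AMY→6, K→-7/4; new cluster AKMY
  updated: d(AKMY,W)=15/4
step 4: merge (AKMY,W) at d=15/4; branch lengths AKMY→15/8, W→15/8; new cluster AKMWY
final tree: ((((A:-8/3,M:29/3):19/2,Y:-1/2):6,K:-7/4):15/8,W:15/8)
total length: 24

((((A:-8/3,M:29/3):19/2,Y:-1/2):6,K:-7/4):15/8,W:15/8)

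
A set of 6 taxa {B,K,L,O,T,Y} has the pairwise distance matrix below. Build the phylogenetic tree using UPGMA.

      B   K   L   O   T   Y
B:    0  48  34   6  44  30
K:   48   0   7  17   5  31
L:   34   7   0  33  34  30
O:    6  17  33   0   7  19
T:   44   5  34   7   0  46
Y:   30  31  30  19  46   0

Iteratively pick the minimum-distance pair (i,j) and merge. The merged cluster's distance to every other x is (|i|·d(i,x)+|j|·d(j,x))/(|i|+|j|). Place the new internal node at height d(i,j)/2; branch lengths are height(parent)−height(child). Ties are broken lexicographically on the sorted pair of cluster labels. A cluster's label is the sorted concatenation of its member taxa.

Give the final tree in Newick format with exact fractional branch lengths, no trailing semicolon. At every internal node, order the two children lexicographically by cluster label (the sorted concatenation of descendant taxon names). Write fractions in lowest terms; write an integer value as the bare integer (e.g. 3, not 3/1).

iteration 1: select K,T (d=5); attach at lengths (5/2, 5/2); label the merged cluster KT
  updated: d(B,KT)=46, d(KT,L)=41/2, d(KT,O)=12, d(KT,Y)=77/2
iteration 2: select B,O (d=6); attach at lengths (3, 3); label the merged cluster BO
  updated: d(BO,KT)=29, d(BO,L)=67/2, d(BO,Y)=49/2
iteration 3: select KT,L (d=41/2); attach at lengths (31/4, 41/4); label the merged cluster KLT
  updated: d(BO,KLT)=61/2, d(KLT,Y)=107/3
iteration 4: select BO,Y (d=49/2); attach at lengths (37/4, 49/4); label the merged cluster BOY
  updated: d(BOY,KLT)=290/9
iteration 5: select BOY,KLT (d=290/9); attach at lengths (139/36, 211/36); label the merged cluster BKLOTY
final tree: (((B:3,O:3):37/4,Y:49/4):139/36,((K:5/2,T:5/2):31/4,L:41/4):211/36)
total length: 542/9

(((B:3,O:3):37/4,Y:49/4):139/36,((K:5/2,T:5/2):31/4,L:41/4):211/36)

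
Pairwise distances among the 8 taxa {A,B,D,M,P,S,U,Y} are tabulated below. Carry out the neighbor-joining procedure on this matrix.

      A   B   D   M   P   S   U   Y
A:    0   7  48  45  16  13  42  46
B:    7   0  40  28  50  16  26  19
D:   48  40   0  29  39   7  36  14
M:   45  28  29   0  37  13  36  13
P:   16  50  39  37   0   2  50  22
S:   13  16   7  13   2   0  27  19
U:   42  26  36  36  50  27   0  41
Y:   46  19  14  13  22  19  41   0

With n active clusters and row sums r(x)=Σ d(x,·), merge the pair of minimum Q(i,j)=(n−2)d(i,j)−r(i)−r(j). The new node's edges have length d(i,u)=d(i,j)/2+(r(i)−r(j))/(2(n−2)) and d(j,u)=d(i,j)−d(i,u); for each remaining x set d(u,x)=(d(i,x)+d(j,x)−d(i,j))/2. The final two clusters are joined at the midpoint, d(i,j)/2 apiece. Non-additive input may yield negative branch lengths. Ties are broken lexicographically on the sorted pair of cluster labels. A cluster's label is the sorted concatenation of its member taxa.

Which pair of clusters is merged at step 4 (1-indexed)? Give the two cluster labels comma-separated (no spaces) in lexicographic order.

iteration 1: select A,B (d=7, Q=-361); attach at lengths (73/12, 11/12); label the merged cluster AB
  updated: d(AB,D)=81/2, d(AB,M)=33, d(AB,P)=59/2, d(AB,S)=11, d(AB,U)=61/2, d(AB,Y)=29
iteration 2: select P,S (d=2, Q=-497/2); attach at lengths (221/20, -181/20); label the merged cluster PS
  updated: d(AB,PS)=77/4, d(D,PS)=22, d(M,PS)=24, d(PS,U)=75/2, d(PS,Y)=39/2
iteration 3: select AB,U (d=61/2, Q=-845/4); attach at lengths (373/32, 603/32); label the merged cluster ABU
  updated: d(ABU,D)=23, d(ABU,M)=77/4, d(ABU,PS)=105/8, d(ABU,Y)=79/4
iteration 4: select ABU,PS (d=105/8, Q=-915/8); attach at lengths (287/48, 343/48); label the merged cluster ABPSU
  updated: d(ABPSU,D)=255/16, d(ABPSU,M)=241/16, d(ABPSU,Y)=209/16
iteration 5: select ABPSU,D (d=255/16, Q=-569/8); attach at lengths (17/4, 187/16); label the merged cluster ABDPSU
  updated: d(ABDPSU,M)=225/16, d(ABDPSU,Y)=89/16
iteration 6: select ABDPSU,M (d=225/16, Q=-261/8); attach at lengths (53/16, 43/4); label the merged cluster ABDMPSU
  updated: d(ABDMPSU,Y)=9/4
iteration 7: select ABDMPSU,Y (d=9/4); attach at lengths (9/8, 9/8); label the merged cluster ABDMPSUY
final tree: ((((((A:73/12,B:11/12):373/32,U:603/32):287/48,(P:221/20,S:-181/20):343/48):17/4,D:187/16):53/16,M:43/4):9/8,Y:9/8)
total length: 679/8

ABU,PS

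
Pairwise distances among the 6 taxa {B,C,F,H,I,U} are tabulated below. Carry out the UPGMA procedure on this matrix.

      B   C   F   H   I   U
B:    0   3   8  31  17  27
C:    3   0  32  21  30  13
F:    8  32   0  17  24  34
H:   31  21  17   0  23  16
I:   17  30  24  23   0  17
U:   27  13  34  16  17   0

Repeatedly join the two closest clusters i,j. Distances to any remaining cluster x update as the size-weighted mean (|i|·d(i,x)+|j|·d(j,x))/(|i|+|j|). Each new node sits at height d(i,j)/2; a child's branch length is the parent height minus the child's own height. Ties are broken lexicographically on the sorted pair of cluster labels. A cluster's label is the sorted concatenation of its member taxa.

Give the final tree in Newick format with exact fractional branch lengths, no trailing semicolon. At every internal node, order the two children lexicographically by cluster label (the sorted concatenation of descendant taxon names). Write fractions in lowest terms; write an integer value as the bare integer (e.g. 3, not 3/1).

(((B:3/2,C:3/2):17/2,F:10):17/9,((H:8,U:8):2,I:10):17/9)

1. join B+C (d=3) ⇒ BC; edges |B|=3/2, |C|=3/2
  updated: d(BC,F)=20, d(BC,H)=26, d(BC,I)=47/2, d(BC,U)=20
2. join H+U (d=16) ⇒ HU; edges |H|=8, |U|=8
  updated: d(BC,HU)=23, d(F,HU)=51/2, d(HU,I)=20
3. join BC+F (d=20) ⇒ BCF; edges |BC|=17/2, |F|=10
  updated: d(BCF,HU)=143/6, d(BCF,I)=71/3
4. join HU+I (d=20) ⇒ HIU; edges |HU|=2, |I|=10
  updated: d(BCF,HIU)=214/9
5. join BCF+HIU (d=214/9) ⇒ BCFHIU; edges |BCF|=17/9, |HIU|=17/9
final tree: (((B:3/2,C:3/2):17/2,F:10):17/9,((H:8,U:8):2,I:10):17/9)
total length: 959/18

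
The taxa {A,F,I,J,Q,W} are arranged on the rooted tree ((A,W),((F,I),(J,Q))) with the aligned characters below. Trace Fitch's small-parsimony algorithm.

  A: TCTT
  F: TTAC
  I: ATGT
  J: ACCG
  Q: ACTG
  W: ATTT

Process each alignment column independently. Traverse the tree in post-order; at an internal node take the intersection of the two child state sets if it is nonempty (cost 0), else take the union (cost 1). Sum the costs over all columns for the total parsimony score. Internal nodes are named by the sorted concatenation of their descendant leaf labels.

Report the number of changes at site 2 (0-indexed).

[col 0] AW: children A:{T}, W:{A} ∪→ {A,T}; cost 1
[col 0] FI: children F:{T}, I:{A} ∪→ {A,T}; cost 1
[col 0] JQ: children J:{A}, Q:{A} ∩→ {A}; cost 0
[col 0] FIJQ: children FI:{A,T}, JQ:{A} ∩→ {A}; cost 0
[col 0] AFIJQW: children AW:{A,T}, FIJQ:{A} ∩→ {A}; cost 0
[col 1] AW: children A:{C}, W:{T} ∪→ {C,T}; cost 1
[col 1] FI: children F:{T}, I:{T} ∩→ {T}; cost 0
[col 1] JQ: children J:{C}, Q:{C} ∩→ {C}; cost 0
[col 1] FIJQ: children FI:{T}, JQ:{C} ∪→ {C,T}; cost 1
[col 1] AFIJQW: children AW:{C,T}, FIJQ:{C,T} ∩→ {C,T}; cost 0
[col 2] AW: children A:{T}, W:{T} ∩→ {T}; cost 0
[col 2] FI: children F:{A}, I:{G} ∪→ {A,G}; cost 1
[col 2] JQ: children J:{C}, Q:{T} ∪→ {C,T}; cost 1
[col 2] FIJQ: children FI:{A,G}, JQ:{C,T} ∪→ {A,C,G,T}; cost 1
[col 2] AFIJQW: children AW:{T}, FIJQ:{A,C,G,T} ∩→ {T}; cost 0
[col 3] AW: children A:{T}, W:{T} ∩→ {T}; cost 0
[col 3] FI: children F:{C}, I:{T} ∪→ {C,T}; cost 1
[col 3] JQ: children J:{G}, Q:{G} ∩→ {G}; cost 0
[col 3] FIJQ: children FI:{C,T}, JQ:{G} ∪→ {C,G,T}; cost 1
[col 3] AFIJQW: children AW:{T}, FIJQ:{C,G,T} ∩→ {T}; cost 0
per-site changes: [2, 2, 3, 2]; total = 9

3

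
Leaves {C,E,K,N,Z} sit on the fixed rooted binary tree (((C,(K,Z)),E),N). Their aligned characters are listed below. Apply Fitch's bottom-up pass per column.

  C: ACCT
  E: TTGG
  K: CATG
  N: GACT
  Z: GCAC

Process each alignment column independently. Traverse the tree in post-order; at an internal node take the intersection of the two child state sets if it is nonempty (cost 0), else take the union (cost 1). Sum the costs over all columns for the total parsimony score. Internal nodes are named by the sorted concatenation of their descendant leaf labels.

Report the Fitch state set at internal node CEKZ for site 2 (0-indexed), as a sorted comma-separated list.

A,C,G,T

site 0, node KZ: K={C} ∪ Z={G} → {C,G} (+1)
site 0, node CKZ: C={A} ∪ KZ={C,G} → {A,C,G} (+1)
site 0, node CEKZ: CKZ={A,C,G} ∪ E={T} → {A,C,G,T} (+1)
site 0, node CEKNZ: CEKZ={A,C,G,T} ∩ N={G} → {G} (+0)
site 1, node KZ: K={A} ∪ Z={C} → {A,C} (+1)
site 1, node CKZ: C={C} ∩ KZ={A,C} → {C} (+0)
site 1, node CEKZ: CKZ={C} ∪ E={T} → {C,T} (+1)
site 1, node CEKNZ: CEKZ={C,T} ∪ N={A} → {A,C,T} (+1)
site 2, node KZ: K={T} ∪ Z={A} → {A,T} (+1)
site 2, node CKZ: C={C} ∪ KZ={A,T} → {A,C,T} (+1)
site 2, node CEKZ: CKZ={A,C,T} ∪ E={G} → {A,C,G,T} (+1)
site 2, node CEKNZ: CEKZ={A,C,G,T} ∩ N={C} → {C} (+0)
site 3, node KZ: K={G} ∪ Z={C} → {C,G} (+1)
site 3, node CKZ: C={T} ∪ KZ={C,G} → {C,G,T} (+1)
site 3, node CEKZ: CKZ={C,G,T} ∩ E={G} → {G} (+0)
site 3, node CEKNZ: CEKZ={G} ∪ N={T} → {G,T} (+1)
per-site changes: [3, 3, 3, 3]; total = 12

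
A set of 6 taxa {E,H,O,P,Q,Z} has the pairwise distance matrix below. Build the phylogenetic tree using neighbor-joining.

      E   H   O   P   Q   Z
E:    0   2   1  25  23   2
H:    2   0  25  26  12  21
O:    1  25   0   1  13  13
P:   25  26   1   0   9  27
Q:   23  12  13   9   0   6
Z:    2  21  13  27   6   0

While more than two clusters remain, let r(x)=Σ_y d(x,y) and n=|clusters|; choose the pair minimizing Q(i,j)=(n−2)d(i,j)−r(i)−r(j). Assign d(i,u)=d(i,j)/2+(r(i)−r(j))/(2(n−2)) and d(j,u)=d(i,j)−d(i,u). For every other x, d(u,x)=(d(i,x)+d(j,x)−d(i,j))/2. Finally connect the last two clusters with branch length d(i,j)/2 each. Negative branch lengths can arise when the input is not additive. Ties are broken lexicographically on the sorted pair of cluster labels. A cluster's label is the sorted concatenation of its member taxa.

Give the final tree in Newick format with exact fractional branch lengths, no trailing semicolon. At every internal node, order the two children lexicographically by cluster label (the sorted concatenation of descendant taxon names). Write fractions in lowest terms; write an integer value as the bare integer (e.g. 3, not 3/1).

((((E:-29/12,H:53/12):119/16,Z:49/16):71/16,(O:-31/8,P:39/8):143/16):25/32,Q:25/32)

iteration 1: select O,P (d=1, Q=-137); attach at lengths (-31/8, 39/8); label the merged cluster OP
  updated: d(E,OP)=25/2, d(H,OP)=25, d(OP,Q)=21/2, d(OP,Z)=39/2
iteration 2: select E,H (d=2, Q=-187/2); attach at lengths (-29/12, 53/12); label the merged cluster EH
  updated: d(EH,OP)=71/4, d(EH,Q)=33/2, d(EH,Z)=21/2
iteration 3: select EH,Z (d=21/2, Q=-239/4); attach at lengths (119/16, 49/16); label the merged cluster EHZ
  updated: d(EHZ,OP)=107/8, d(EHZ,Q)=6
iteration 4: select EHZ,OP (d=107/8, Q=-239/8); attach at lengths (71/16, 143/16); label the merged cluster EHOPZ
  updated: d(EHOPZ,Q)=25/16
iteration 5: select EHOPZ,Q (d=25/16); attach at lengths (25/32, 25/32); label the merged cluster EHOPQZ
final tree: ((((E:-29/12,H:53/12):119/16,Z:49/16):71/16,(O:-31/8,P:39/8):143/16):25/32,Q:25/32)
total length: 455/16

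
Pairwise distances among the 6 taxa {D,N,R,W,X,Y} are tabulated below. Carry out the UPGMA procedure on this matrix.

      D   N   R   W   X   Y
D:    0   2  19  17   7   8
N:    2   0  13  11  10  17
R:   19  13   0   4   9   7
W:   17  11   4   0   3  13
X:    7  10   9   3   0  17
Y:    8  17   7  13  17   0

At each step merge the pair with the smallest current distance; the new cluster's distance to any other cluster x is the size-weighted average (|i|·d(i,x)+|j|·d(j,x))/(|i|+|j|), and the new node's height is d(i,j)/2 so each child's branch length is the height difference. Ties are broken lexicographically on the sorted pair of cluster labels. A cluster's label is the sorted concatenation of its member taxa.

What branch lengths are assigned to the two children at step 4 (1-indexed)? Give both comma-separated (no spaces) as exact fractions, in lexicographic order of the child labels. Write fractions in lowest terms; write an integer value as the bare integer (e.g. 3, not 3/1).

35/12,37/6

1. join D+N (d=2) ⇒ DN; edges |D|=1, |N|=1
  updated: d(DN,R)=16, d(DN,W)=14, d(DN,X)=17/2, d(DN,Y)=25/2
2. join W+X (d=3) ⇒ WX; edges |W|=3/2, |X|=3/2
  updated: d(DN,WX)=45/4, d(R,WX)=13/2, d(WX,Y)=15
3. join R+WX (d=13/2) ⇒ RWX; edges |R|=13/4, |WX|=7/4
  updated: d(DN,RWX)=77/6, d(RWX,Y)=37/3
4. join RWX+Y (d=37/3) ⇒ RWXY; edges |RWX|=35/12, |Y|=37/6
  updated: d(DN,RWXY)=51/4
5. join DN+RWXY (d=51/4) ⇒ DNRWXY; edges |DN|=43/8, |RWXY|=5/24
final tree: ((D:1,N:1):43/8,((R:13/4,(W:3/2,X:3/2):7/4):35/12,Y:37/6):5/24)
total length: 74/3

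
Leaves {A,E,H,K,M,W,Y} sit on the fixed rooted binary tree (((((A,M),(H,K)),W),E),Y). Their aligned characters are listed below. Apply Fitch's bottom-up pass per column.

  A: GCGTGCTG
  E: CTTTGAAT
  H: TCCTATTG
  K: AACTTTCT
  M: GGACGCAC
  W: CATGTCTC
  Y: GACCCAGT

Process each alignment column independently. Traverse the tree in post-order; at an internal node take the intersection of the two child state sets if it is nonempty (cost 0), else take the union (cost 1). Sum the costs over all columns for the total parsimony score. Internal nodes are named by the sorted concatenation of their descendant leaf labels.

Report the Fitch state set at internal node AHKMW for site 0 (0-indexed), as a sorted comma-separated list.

A,C,G,T

[col 0] AM: children A:{G}, M:{G} ∩→ {G}; cost 0
[col 0] HK: children H:{T}, K:{A} ∪→ {A,T}; cost 1
[col 0] AHKM: children AM:{G}, HK:{A,T} ∪→ {A,G,T}; cost 1
[col 0] AHKMW: children AHKM:{A,G,T}, W:{C} ∪→ {A,C,G,T}; cost 1
[col 0] AEHKMW: children AHKMW:{A,C,G,T}, E:{C} ∩→ {C}; cost 0
[col 0] AEHKMWY: children AEHKMW:{C}, Y:{G} ∪→ {C,G}; cost 1
[col 1] AM: children A:{C}, M:{G} ∪→ {C,G}; cost 1
[col 1] HK: children H:{C}, K:{A} ∪→ {A,C}; cost 1
[col 1] AHKM: children AM:{C,G}, HK:{A,C} ∩→ {C}; cost 0
[col 1] AHKMW: children AHKM:{C}, W:{A} ∪→ {A,C}; cost 1
[col 1] AEHKMW: children AHKMW:{A,C}, E:{T} ∪→ {A,C,T}; cost 1
[col 1] AEHKMWY: children AEHKMW:{A,C,T}, Y:{A} ∩→ {A}; cost 0
[col 2] AM: children A:{G}, M:{A} ∪→ {A,G}; cost 1
[col 2] HK: children H:{C}, K:{C} ∩→ {C}; cost 0
[col 2] AHKM: children AM:{A,G}, HK:{C} ∪→ {A,C,G}; cost 1
[col 2] AHKMW: children AHKM:{A,C,G}, W:{T} ∪→ {A,C,G,T}; cost 1
[col 2] AEHKMW: children AHKMW:{A,C,G,T}, E:{T} ∩→ {T}; cost 0
[col 2] AEHKMWY: children AEHKMW:{T}, Y:{C} ∪→ {C,T}; cost 1
[col 3] AM: children A:{T}, M:{C} ∪→ {C,T}; cost 1
[col 3] HK: children H:{T}, K:{T} ∩→ {T}; cost 0
[col 3] AHKM: children AM:{C,T}, HK:{T} ∩→ {T}; cost 0
[col 3] AHKMW: children AHKM:{T}, W:{G} ∪→ {G,T}; cost 1
[col 3] AEHKMW: children AHKMW:{G,T}, E:{T} ∩→ {T}; cost 0
[col 3] AEHKMWY: children AEHKMW:{T}, Y:{C} ∪→ {C,T}; cost 1
[col 4] AM: children A:{G}, M:{G} ∩→ {G}; cost 0
[col 4] HK: children H:{A}, K:{T} ∪→ {A,T}; cost 1
[col 4] AHKM: children AM:{G}, HK:{A,T} ∪→ {A,G,T}; cost 1
[col 4] AHKMW: children AHKM:{A,G,T}, W:{T} ∩→ {T}; cost 0
[col 4] AEHKMW: children AHKMW:{T}, E:{G} ∪→ {G,T}; cost 1
[col 4] AEHKMWY: children AEHKMW:{G,T}, Y:{C} ∪→ {C,G,T}; cost 1
[col 5] AM: children A:{C}, M:{C} ∩→ {C}; cost 0
[col 5] HK: children H:{T}, K:{T} ∩→ {T}; cost 0
[col 5] AHKM: children AM:{C}, HK:{T} ∪→ {C,T}; cost 1
[col 5] AHKMW: children AHKM:{C,T}, W:{C} ∩→ {C}; cost 0
[col 5] AEHKMW: children AHKMW:{C}, E:{A} ∪→ {A,C}; cost 1
[col 5] AEHKMWY: children AEHKMW:{A,C}, Y:{A} ∩→ {A}; cost 0
[col 6] AM: children A:{T}, M:{A} ∪→ {A,T}; cost 1
[col 6] HK: children H:{T}, K:{C} ∪→ {C,T}; cost 1
[col 6] AHKM: children AM:{A,T}, HK:{C,T} ∩→ {T}; cost 0
[col 6] AHKMW: children AHKM:{T}, W:{T} ∩→ {T}; cost 0
[col 6] AEHKMW: children AHKMW:{T}, E:{A} ∪→ {A,T}; cost 1
[col 6] AEHKMWY: children AEHKMW:{A,T}, Y:{G} ∪→ {A,G,T}; cost 1
[col 7] AM: children A:{G}, M:{C} ∪→ {C,G}; cost 1
[col 7] HK: children H:{G}, K:{T} ∪→ {G,T}; cost 1
[col 7] AHKM: children AM:{C,G}, HK:{G,T} ∩→ {G}; cost 0
[col 7] AHKMW: children AHKM:{G}, W:{C} ∪→ {C,G}; cost 1
[col 7] AEHKMW: children AHKMW:{C,G}, E:{T} ∪→ {C,G,T}; cost 1
[col 7] AEHKMWY: children AEHKMW:{C,G,T}, Y:{T} ∩→ {T}; cost 0
per-site changes: [4, 4, 4, 3, 4, 2, 4, 4]; total = 29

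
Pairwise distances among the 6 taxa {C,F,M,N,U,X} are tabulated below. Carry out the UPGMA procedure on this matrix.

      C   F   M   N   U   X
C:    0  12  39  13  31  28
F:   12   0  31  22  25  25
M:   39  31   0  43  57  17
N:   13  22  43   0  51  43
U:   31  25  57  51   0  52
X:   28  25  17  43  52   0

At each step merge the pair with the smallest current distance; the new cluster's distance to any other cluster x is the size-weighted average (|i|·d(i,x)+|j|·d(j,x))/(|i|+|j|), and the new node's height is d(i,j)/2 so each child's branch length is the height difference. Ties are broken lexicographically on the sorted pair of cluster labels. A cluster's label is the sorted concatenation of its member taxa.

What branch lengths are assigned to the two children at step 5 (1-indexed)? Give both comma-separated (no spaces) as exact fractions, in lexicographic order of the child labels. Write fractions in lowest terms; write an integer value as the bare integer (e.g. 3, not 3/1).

251/60,108/5

iteration 1: select C,F (d=12); attach at lengths (6, 6); label the merged cluster CF
  updated: d(CF,M)=35, d(CF,N)=35/2, d(CF,U)=28, d(CF,X)=53/2
iteration 2: select M,X (d=17); attach at lengths (17/2, 17/2); label the merged cluster MX
  updated: d(CF,MX)=123/4, d(MX,N)=43, d(MX,U)=109/2
iteration 3: select CF,N (d=35/2); attach at lengths (11/4, 35/4); label the merged cluster CFN
  updated: d(CFN,MX)=209/6, d(CFN,U)=107/3
iteration 4: select CFN,MX (d=209/6); attach at lengths (26/3, 107/12); label the merged cluster CFMNX
  updated: d(CFMNX,U)=216/5
iteration 5: select CFMNX,U (d=216/5); attach at lengths (251/60, 108/5); label the merged cluster CFMNUX
final tree: ((((C:6,F:6):11/4,N:35/4):26/3,(M:17/2,X:17/2):107/12):251/60,U:108/5)
total length: 1258/15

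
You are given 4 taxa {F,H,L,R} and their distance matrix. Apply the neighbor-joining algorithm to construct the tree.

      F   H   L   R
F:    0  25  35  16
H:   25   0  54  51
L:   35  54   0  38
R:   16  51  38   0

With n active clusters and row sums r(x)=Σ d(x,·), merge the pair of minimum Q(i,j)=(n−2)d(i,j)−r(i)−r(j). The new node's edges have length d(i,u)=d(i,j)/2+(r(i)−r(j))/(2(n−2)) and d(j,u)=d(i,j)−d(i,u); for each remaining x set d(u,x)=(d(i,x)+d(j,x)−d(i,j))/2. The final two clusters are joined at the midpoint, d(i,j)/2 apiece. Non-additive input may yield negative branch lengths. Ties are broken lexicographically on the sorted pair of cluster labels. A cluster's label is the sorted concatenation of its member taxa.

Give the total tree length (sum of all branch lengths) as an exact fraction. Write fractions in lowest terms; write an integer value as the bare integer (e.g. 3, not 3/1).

141/2

iteration 1: select F,H (d=25, Q=-156); attach at lengths (-1, 26); label the merged cluster FH
  updated: d(FH,L)=32, d(FH,R)=21
iteration 2: select FH,L (d=32, Q=-91); attach at lengths (15/2, 49/2); label the merged cluster FHL
  updated: d(FHL,R)=27/2
iteration 3: select FHL,R (d=27/2); attach at lengths (27/4, 27/4); label the merged cluster FHLR
final tree: (((F:-1,H:26):15/2,L:49/2):27/4,R:27/4)
total length: 141/2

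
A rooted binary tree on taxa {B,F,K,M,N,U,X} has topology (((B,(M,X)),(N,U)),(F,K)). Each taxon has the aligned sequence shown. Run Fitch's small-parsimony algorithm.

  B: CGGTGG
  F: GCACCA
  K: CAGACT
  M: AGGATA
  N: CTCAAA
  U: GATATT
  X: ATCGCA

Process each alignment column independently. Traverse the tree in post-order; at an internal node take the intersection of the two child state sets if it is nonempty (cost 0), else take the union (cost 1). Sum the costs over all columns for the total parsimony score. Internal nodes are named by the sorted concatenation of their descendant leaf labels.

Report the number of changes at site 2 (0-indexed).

4

MX@0: {A} ∩ {A} = {A} (intersection, +0)
BMX@0: {C} ∪ {A} = {A,C} (union, +1)
NU@0: {C} ∪ {G} = {C,G} (union, +1)
BMNUX@0: {A,C} ∩ {C,G} = {C} (intersection, +0)
FK@0: {G} ∪ {C} = {C,G} (union, +1)
BFKMNUX@0: {C} ∩ {C,G} = {C} (intersection, +0)
MX@1: {G} ∪ {T} = {G,T} (union, +1)
BMX@1: {G} ∩ {G,T} = {G} (intersection, +0)
NU@1: {T} ∪ {A} = {A,T} (union, +1)
BMNUX@1: {G} ∪ {A,T} = {A,G,T} (union, +1)
FK@1: {C} ∪ {A} = {A,C} (union, +1)
BFKMNUX@1: {A,G,T} ∩ {A,C} = {A} (intersection, +0)
MX@2: {G} ∪ {C} = {C,G} (union, +1)
BMX@2: {G} ∩ {C,G} = {G} (intersection, +0)
NU@2: {C} ∪ {T} = {C,T} (union, +1)
BMNUX@2: {G} ∪ {C,T} = {C,G,T} (union, +1)
FK@2: {A} ∪ {G} = {A,G} (union, +1)
BFKMNUX@2: {C,G,T} ∩ {A,G} = {G} (intersection, +0)
MX@3: {A} ∪ {G} = {A,G} (union, +1)
BMX@3: {T} ∪ {A,G} = {A,G,T} (union, +1)
NU@3: {A} ∩ {A} = {A} (intersection, +0)
BMNUX@3: {A,G,T} ∩ {A} = {A} (intersection, +0)
FK@3: {C} ∪ {A} = {A,C} (union, +1)
BFKMNUX@3: {A} ∩ {A,C} = {A} (intersection, +0)
MX@4: {T} ∪ {C} = {C,T} (union, +1)
BMX@4: {G} ∪ {C,T} = {C,G,T} (union, +1)
NU@4: {A} ∪ {T} = {A,T} (union, +1)
BMNUX@4: {C,G,T} ∩ {A,T} = {T} (intersection, +0)
FK@4: {C} ∩ {C} = {C} (intersection, +0)
BFKMNUX@4: {T} ∪ {C} = {C,T} (union, +1)
MX@5: {A} ∩ {A} = {A} (intersection, +0)
BMX@5: {G} ∪ {A} = {A,G} (union, +1)
NU@5: {A} ∪ {T} = {A,T} (union, +1)
BMNUX@5: {A,G} ∩ {A,T} = {A} (intersection, +0)
FK@5: {A} ∪ {T} = {A,T} (union, +1)
BFKMNUX@5: {A} ∩ {A,T} = {A} (intersection, +0)
per-site changes: [3, 4, 4, 3, 4, 3]; total = 21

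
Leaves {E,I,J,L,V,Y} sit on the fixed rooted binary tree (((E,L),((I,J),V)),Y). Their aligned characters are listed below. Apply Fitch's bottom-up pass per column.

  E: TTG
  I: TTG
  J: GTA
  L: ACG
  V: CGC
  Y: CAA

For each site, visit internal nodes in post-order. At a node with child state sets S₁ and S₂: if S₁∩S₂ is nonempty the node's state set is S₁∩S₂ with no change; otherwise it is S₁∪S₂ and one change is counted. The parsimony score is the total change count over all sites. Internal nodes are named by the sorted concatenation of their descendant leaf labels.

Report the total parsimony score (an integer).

10

EL@0: {T} ∪ {A} = {A,T} (union, +1)
IJ@0: {T} ∪ {G} = {G,T} (union, +1)
IJV@0: {G,T} ∪ {C} = {C,G,T} (union, +1)
EIJLV@0: {A,T} ∩ {C,G,T} = {T} (intersection, +0)
EIJLVY@0: {T} ∪ {C} = {C,T} (union, +1)
EL@1: {T} ∪ {C} = {C,T} (union, +1)
IJ@1: {T} ∩ {T} = {T} (intersection, +0)
IJV@1: {T} ∪ {G} = {G,T} (union, +1)
EIJLV@1: {C,T} ∩ {G,T} = {T} (intersection, +0)
EIJLVY@1: {T} ∪ {A} = {A,T} (union, +1)
EL@2: {G} ∩ {G} = {G} (intersection, +0)
IJ@2: {G} ∪ {A} = {A,G} (union, +1)
IJV@2: {A,G} ∪ {C} = {A,C,G} (union, +1)
EIJLV@2: {G} ∩ {A,C,G} = {G} (intersection, +0)
EIJLVY@2: {G} ∪ {A} = {A,G} (union, +1)
per-site changes: [4, 3, 3]; total = 10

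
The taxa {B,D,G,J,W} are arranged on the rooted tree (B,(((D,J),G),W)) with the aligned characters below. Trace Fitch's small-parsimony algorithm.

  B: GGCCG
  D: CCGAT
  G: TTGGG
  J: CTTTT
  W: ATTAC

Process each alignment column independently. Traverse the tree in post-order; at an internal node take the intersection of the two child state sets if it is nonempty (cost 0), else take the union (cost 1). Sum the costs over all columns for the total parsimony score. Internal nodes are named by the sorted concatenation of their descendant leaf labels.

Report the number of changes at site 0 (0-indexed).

3

DJ@0: {C} ∩ {C} = {C} (intersection, +0)
DGJ@0: {C} ∪ {T} = {C,T} (union, +1)
DGJW@0: {C,T} ∪ {A} = {A,C,T} (union, +1)
BDGJW@0: {G} ∪ {A,C,T} = {A,C,G,T} (union, +1)
DJ@1: {C} ∪ {T} = {C,T} (union, +1)
DGJ@1: {C,T} ∩ {T} = {T} (intersection, +0)
DGJW@1: {T} ∩ {T} = {T} (intersection, +0)
BDGJW@1: {G} ∪ {T} = {G,T} (union, +1)
DJ@2: {G} ∪ {T} = {G,T} (union, +1)
DGJ@2: {G,T} ∩ {G} = {G} (intersection, +0)
DGJW@2: {G} ∪ {T} = {G,T} (union, +1)
BDGJW@2: {C} ∪ {G,T} = {C,G,T} (union, +1)
DJ@3: {A} ∪ {T} = {A,T} (union, +1)
DGJ@3: {A,T} ∪ {G} = {A,G,T} (union, +1)
DGJW@3: {A,G,T} ∩ {A} = {A} (intersection, +0)
BDGJW@3: {C} ∪ {A} = {A,C} (union, +1)
DJ@4: {T} ∩ {T} = {T} (intersection, +0)
DGJ@4: {T} ∪ {G} = {G,T} (union, +1)
DGJW@4: {G,T} ∪ {C} = {C,G,T} (union, +1)
BDGJW@4: {G} ∩ {C,G,T} = {G} (intersection, +0)
per-site changes: [3, 2, 3, 3, 2]; total = 13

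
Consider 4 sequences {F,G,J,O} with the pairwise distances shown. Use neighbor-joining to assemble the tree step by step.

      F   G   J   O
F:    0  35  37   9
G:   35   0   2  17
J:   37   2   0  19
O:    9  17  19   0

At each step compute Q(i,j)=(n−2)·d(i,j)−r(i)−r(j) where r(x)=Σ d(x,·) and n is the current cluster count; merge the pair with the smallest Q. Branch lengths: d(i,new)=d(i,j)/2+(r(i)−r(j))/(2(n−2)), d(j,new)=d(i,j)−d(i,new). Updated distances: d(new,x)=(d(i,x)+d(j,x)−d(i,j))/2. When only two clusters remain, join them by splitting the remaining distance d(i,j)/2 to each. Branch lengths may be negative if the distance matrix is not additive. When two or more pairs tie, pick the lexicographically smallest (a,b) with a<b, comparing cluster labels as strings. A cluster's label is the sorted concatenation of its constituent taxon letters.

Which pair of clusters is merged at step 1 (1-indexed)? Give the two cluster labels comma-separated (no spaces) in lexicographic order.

iteration 1: select F,O (d=9, Q=-108); attach at lengths (27/2, -9/2); label the merged cluster FO
  updated: d(FO,G)=43/2, d(FO,J)=47/2
iteration 2: select FO,G (d=43/2, Q=-47); attach at lengths (43/2, 0); label the merged cluster FGO
  updated: d(FGO,J)=2
iteration 3: select FGO,J (d=2); attach at lengths (1, 1); label the merged cluster FGJO
final tree: (((F:27/2,O:-9/2):43/2,G:0):1,J:1)
total length: 65/2

F,O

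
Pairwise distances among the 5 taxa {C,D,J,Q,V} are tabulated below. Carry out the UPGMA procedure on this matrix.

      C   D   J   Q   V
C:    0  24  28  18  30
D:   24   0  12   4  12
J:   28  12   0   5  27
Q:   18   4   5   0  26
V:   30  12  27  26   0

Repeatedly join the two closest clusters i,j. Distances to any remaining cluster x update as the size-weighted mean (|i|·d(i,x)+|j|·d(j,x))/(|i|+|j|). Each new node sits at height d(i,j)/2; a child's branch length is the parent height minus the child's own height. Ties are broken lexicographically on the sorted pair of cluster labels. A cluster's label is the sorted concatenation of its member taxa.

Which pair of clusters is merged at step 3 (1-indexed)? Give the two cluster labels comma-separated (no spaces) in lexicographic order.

1. join D+Q (d=4) ⇒ DQ; edges |D|=2, |Q|=2
  updated: d(C,DQ)=21, d(DQ,J)=17/2, d(DQ,V)=19
2. join DQ+J (d=17/2) ⇒ DJQ; edges |DQ|=9/4, |J|=17/4
  updated: d(C,DJQ)=70/3, d(DJQ,V)=65/3
3. join DJQ+V (d=65/3) ⇒ DJQV; edges |DJQ|=79/12, |V|=65/6
  updated: d(C,DJQV)=25
4. join C+DJQV (d=25) ⇒ CDJQV; edges |C|=25/2, |DJQV|=5/3
final tree: (C:25/2,(((D:2,Q:2):9/4,J:17/4):79/12,V:65/6):5/3)
total length: 505/12

DJQ,V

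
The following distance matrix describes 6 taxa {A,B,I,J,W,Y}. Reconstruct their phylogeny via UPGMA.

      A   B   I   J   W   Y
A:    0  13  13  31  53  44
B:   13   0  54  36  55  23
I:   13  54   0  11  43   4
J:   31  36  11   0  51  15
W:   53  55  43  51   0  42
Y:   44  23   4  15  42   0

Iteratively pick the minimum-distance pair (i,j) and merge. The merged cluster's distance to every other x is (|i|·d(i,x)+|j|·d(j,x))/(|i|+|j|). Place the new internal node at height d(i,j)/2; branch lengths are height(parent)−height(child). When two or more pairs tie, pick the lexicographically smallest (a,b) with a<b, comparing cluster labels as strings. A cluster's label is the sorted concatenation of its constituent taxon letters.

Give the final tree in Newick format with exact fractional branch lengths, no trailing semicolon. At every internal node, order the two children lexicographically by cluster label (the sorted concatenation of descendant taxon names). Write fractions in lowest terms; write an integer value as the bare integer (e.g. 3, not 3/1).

(((A:13/2,B:13/2):41/4,((I:2,Y:2):9/2,J:13/2):41/4):153/20,W:122/5)

1. join I+Y (d=4) ⇒ IY; edges |I|=2, |Y|=2
  updated: d(A,IY)=57/2, d(B,IY)=77/2, d(IY,J)=13, d(IY,W)=85/2
2. join A+B (d=13) ⇒ AB; edges |A|=13/2, |B|=13/2
  updated: d(AB,IY)=67/2, d(AB,J)=67/2, d(AB,W)=54
3. join IY+J (d=13) ⇒ IJY; edges |IY|=9/2, |J|=13/2
  updated: d(AB,IJY)=67/2, d(IJY,W)=136/3
4. join AB+IJY (d=67/2) ⇒ ABIJY; edges |AB|=41/4, |IJY|=41/4
  updated: d(ABIJY,W)=244/5
5. join ABIJY+W (d=244/5) ⇒ ABIJWY; edges |ABIJY|=153/20, |W|=122/5
final tree: (((A:13/2,B:13/2):41/4,((I:2,Y:2):9/2,J:13/2):41/4):153/20,W:122/5)
total length: 1611/20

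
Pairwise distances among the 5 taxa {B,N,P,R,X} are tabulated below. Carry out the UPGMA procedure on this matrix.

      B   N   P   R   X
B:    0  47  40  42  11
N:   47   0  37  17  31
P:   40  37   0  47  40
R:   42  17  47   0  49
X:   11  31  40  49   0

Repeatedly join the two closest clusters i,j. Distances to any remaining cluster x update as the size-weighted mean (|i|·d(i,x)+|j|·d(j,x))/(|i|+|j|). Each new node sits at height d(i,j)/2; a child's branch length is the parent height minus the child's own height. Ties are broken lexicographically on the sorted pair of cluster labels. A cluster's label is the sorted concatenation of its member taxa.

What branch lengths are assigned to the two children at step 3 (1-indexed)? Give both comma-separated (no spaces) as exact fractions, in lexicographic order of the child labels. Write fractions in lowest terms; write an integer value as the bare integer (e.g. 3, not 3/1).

step 1: merge (B,X) at d=11; branch lengths B→11/2, X→11/2; new cluster BX
  updated: d(BX,N)=39, d(BX,P)=40, d(BX,R)=91/2
step 2: merge (N,R) at d=17; branch lengths N→17/2, R→17/2; new cluster NR
  updated: d(BX,NR)=169/4, d(NR,P)=42
step 3: merge (BX,P) at d=40; branch lengths BX→29/2, P→20; new cluster BPX
  updated: d(BPX,NR)=253/6
step 4: merge (BPX,NR) at d=253/6; branch lengths BPX→13/12, NR→151/12; new cluster BNPRX
final tree: (((B:11/2,X:11/2):29/2,P:20):13/12,(N:17/2,R:17/2):151/12)
total length: 457/6

29/2,20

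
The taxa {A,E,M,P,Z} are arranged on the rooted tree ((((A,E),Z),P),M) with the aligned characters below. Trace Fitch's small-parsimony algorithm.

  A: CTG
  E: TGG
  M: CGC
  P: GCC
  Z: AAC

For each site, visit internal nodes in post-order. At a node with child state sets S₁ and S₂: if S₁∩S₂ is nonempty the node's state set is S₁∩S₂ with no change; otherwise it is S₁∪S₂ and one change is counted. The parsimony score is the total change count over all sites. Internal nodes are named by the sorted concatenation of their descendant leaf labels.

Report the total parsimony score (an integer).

7

AE@0: {C} ∪ {T} = {C,T} (union, +1)
AEZ@0: {C,T} ∪ {A} = {A,C,T} (union, +1)
AEPZ@0: {A,C,T} ∪ {G} = {A,C,G,T} (union, +1)
AEMPZ@0: {A,C,G,T} ∩ {C} = {C} (intersection, +0)
AE@1: {T} ∪ {G} = {G,T} (union, +1)
AEZ@1: {G,T} ∪ {A} = {A,G,T} (union, +1)
AEPZ@1: {A,G,T} ∪ {C} = {A,C,G,T} (union, +1)
AEMPZ@1: {A,C,G,T} ∩ {G} = {G} (intersection, +0)
AE@2: {G} ∩ {G} = {G} (intersection, +0)
AEZ@2: {G} ∪ {C} = {C,G} (union, +1)
AEPZ@2: {C,G} ∩ {C} = {C} (intersection, +0)
AEMPZ@2: {C} ∩ {C} = {C} (intersection, +0)
per-site changes: [3, 3, 1]; total = 7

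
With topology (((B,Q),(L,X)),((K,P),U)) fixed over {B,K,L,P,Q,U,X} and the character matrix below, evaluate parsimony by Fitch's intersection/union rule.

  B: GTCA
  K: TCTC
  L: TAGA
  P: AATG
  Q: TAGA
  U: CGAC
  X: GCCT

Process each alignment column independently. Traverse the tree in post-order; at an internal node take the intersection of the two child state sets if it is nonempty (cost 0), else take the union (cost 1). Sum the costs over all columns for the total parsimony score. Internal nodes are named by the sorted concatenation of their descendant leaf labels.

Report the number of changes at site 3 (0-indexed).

3

BQ@0: {G} ∪ {T} = {G,T} (union, +1)
LX@0: {T} ∪ {G} = {G,T} (union, +1)
BLQX@0: {G,T} ∩ {G,T} = {G,T} (intersection, +0)
KP@0: {T} ∪ {A} = {A,T} (union, +1)
KPU@0: {A,T} ∪ {C} = {A,C,T} (union, +1)
BKLPQUX@0: {G,T} ∩ {A,C,T} = {T} (intersection, +0)
BQ@1: {T} ∪ {A} = {A,T} (union, +1)
LX@1: {A} ∪ {C} = {A,C} (union, +1)
BLQX@1: {A,T} ∩ {A,C} = {A} (intersection, +0)
KP@1: {C} ∪ {A} = {A,C} (union, +1)
KPU@1: {A,C} ∪ {G} = {A,C,G} (union, +1)
BKLPQUX@1: {A} ∩ {A,C,G} = {A} (intersection, +0)
BQ@2: {C} ∪ {G} = {C,G} (union, +1)
LX@2: {G} ∪ {C} = {C,G} (union, +1)
BLQX@2: {C,G} ∩ {C,G} = {C,G} (intersection, +0)
KP@2: {T} ∩ {T} = {T} (intersection, +0)
KPU@2: {T} ∪ {A} = {A,T} (union, +1)
BKLPQUX@2: {C,G} ∪ {A,T} = {A,C,G,T} (union, +1)
BQ@3: {A} ∩ {A} = {A} (intersection, +0)
LX@3: {A} ∪ {T} = {A,T} (union, +1)
BLQX@3: {A} ∩ {A,T} = {A} (intersection, +0)
KP@3: {C} ∪ {G} = {C,G} (union, +1)
KPU@3: {C,G} ∩ {C} = {C} (intersection, +0)
BKLPQUX@3: {A} ∪ {C} = {A,C} (union, +1)
per-site changes: [4, 4, 4, 3]; total = 15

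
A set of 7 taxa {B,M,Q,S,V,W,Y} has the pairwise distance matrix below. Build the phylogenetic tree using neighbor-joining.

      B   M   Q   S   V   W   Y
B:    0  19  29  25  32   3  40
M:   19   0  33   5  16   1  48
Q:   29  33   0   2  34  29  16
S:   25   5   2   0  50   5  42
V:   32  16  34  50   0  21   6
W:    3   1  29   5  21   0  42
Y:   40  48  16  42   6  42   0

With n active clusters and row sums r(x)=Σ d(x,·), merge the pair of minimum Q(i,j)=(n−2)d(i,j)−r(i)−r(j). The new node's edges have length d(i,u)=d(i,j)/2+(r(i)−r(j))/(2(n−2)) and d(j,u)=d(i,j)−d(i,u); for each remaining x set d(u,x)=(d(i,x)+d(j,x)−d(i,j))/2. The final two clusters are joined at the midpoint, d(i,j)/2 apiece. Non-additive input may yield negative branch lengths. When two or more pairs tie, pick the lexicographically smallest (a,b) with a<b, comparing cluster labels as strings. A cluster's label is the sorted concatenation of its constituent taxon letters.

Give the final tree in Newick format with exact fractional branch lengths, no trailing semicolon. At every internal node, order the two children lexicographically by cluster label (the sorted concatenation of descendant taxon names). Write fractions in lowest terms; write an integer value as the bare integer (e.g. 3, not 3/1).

((((B:83/12,W:-47/12):75/16,M:61/16):63/16,(Q:43/8,S:-27/8):169/16):335/32,(V:-1/2,Y:13/2):335/32)

step 1: merge (V,Y) at d=6, Q=-323; branch lengths V→-1/2, Y→13/2; new cluster VY
  updated: d(B,VY)=33, d(M,VY)=29, d(Q,VY)=22, d(S,VY)=43, d(VY,W)=57/2
step 2: merge (Q,S) at d=2, Q=-187; branch lengths Q→43/8, S→-27/8; new cluster QS
  updated: d(B,QS)=26, d(M,QS)=18, d(QS,VY)=63/2, d(QS,W)=16
step 3: merge (B,W) at d=3, Q=-241/2; branch lengths B→83/12, W→-47/12; new cluster BW
  updated: d(BW,M)=17/2, d(BW,QS)=39/2, d(BW,VY)=117/4
step 4: merge (BW,M) at d=17/2, Q=-383/4; branch lengths BW→75/16, M→61/16; new cluster BMW
  updated: d(BMW,QS)=29/2, d(BMW,VY)=199/8
step 5: merge (BMW,QS) at d=29/2, Q=-567/8; branch lengths BMW→63/16, QS→169/16; new cluster BMQSW
  updated: d(BMQSW,VY)=335/16
step 6: merge (BMQSW,VY) at d=335/16; branch lengths BMQSW→335/32, VY→335/32; new cluster BMQSVWY
final tree: ((((B:83/12,W:-47/12):75/16,M:61/16):63/16,(Q:43/8,S:-27/8):169/16):335/32,(V:-1/2,Y:13/2):335/32)
total length: 879/16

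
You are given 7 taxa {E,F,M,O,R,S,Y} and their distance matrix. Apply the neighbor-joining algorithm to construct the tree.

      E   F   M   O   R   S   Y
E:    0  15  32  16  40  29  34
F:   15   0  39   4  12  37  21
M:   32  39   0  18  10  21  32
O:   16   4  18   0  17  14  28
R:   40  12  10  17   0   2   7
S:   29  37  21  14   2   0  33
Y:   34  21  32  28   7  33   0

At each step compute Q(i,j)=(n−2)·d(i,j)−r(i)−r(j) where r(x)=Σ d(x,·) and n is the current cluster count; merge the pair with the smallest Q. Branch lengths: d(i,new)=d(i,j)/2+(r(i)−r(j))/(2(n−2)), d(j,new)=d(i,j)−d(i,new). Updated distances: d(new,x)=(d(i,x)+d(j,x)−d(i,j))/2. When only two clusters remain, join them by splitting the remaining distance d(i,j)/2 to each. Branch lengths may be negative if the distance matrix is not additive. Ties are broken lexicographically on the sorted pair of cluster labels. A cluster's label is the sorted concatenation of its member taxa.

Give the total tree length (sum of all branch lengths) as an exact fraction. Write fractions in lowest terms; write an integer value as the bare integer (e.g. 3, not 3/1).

1. join E+F (d=15, Q=-219) ⇒ EF; edges |E|=113/10, |F|=37/10
  updated: d(EF,M)=28, d(EF,O)=5/2, d(EF,R)=37/2, d(EF,S)=51/2, d(EF,Y)=20
2. join EF+O (d=5/2, Q=-164) ⇒ EFO; edges |EF|=25/8, |O|=-5/8
  updated: d(EFO,M)=87/4, d(EFO,R)=33/2, d(EFO,S)=37/2, d(EFO,Y)=91/4
3. join R+Y (d=7, Q=-437/4) ⇒ RY; edges |R|=-51/8, |Y|=107/8
  updated: d(EFO,RY)=129/8, d(M,RY)=35/2, d(RY,S)=14
4. join EFO+M (d=87/4, Q=-585/8) ⇒ EFMO; edges |EFO|=317/32, |M|=379/32
  updated: d(EFMO,RY)=95/16, d(EFMO,S)=71/8
5. join EFMO+RY (d=95/16, Q=-461/16) ⇒ EFMORY; edges |EFMO|=13/32, |RY|=177/32
  updated: d(EFMORY,S)=271/32
6. join EFMORY+S (d=271/32) ⇒ EFMORSY; edges |EFMORY|=271/64, |S|=271/64
final tree: (((((E:113/10,F:37/10):25/8,O:-5/8):317/32,M:379/32):13/32,(R:-51/8,Y:107/8):177/32):271/64,S:271/64)
total length: 1941/32

1941/32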